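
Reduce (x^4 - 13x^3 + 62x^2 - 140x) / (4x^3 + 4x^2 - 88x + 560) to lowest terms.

Euclidean algorithm in ℚ[x]:
  x^4 - 13x^3 + 62x^2 - 140x = ((1/4)x - 7/2)(4x^3 + 4x^2 - 88x + 560) + (98x^2 - 588x + 1960)
  4x^3 + 4x^2 - 88x + 560 = ((2/49)x + 2/7)(98x^2 - 588x + 1960) + (0)
Last nonzero remainder: 98x^2 - 588x + 1960. Dividing through by 98 gives the monic gcd x^2 - 6x + 20.
Cancel x^2 - 6x + 20 from numerator and denominator to get the reduced form.

(x^2 - 7x)/(4x + 28)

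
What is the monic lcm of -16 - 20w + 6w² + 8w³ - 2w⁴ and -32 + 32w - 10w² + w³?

-32 - 32w + 22w² + 13w³ - 8w⁴ + w⁵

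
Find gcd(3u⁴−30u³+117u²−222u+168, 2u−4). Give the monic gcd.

Repeated division with remainder:
  3u⁴−30u³+117u²−222u+168 = ((3/2)u³−12u²+(69/2)u−42)(2u−4) + (0)
Last nonzero remainder: 2u−4. Dividing through by 2 gives the monic gcd u−2.

u−2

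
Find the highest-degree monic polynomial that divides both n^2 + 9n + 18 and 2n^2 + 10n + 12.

n + 3

Euclidean algorithm in ℚ[n]:
  n^2 + 9n + 18 = (1/2)(2n^2 + 10n + 12) + (4n + 12)
  2n^2 + 10n + 12 = ((1/2)n + 1)(4n + 12) + (0)
Last nonzero remainder: 4n + 12. Dividing through by 4 gives the monic gcd n + 3.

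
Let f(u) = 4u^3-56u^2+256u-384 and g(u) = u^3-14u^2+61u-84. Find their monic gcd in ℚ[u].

Apply the Euclidean algorithm:
  4u^3-56u^2+256u-384 = (4)(u^3-14u^2+61u-84) + (12u-48)
  u^3-14u^2+61u-84 = ((1/12)u^2-(5/6)u+7/4)(12u-48) + (0)
Last nonzero remainder: 12u-48. Dividing through by 12 gives the monic gcd u-4.

u-4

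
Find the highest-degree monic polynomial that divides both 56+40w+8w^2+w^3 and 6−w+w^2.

1

Euclidean algorithm in ℚ[w]:
  w^3+8w^2+40w+56 = (w+9)(w^2−w+6) + (43w+2)
  w^2−w+6 = ((1/43)w−45/1849)(43w+2) + (11184/1849)
  43w+2 = ((79507/11184)w+1849/5592)(11184/1849) + (0)
The last nonzero remainder is the constant 11184/1849, so the polynomials are coprime and gcd = 1.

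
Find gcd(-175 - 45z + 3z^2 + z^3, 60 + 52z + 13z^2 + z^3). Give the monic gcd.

Euclidean algorithm in ℚ[z]:
  z^3 + 3z^2 - 45z - 175 = (z^3 + 13z^2 + 52z + 60) + (-10z^2 - 97z - 235)
  z^3 + 13z^2 + 52z + 60 = (-(1/10)z - 33/100)(-10z^2 - 97z - 235) + (-(351/100)z - 351/20)
  -10z^2 - 97z - 235 = ((1000/351)z + 4700/351)(-(351/100)z - 351/20) + (0)
Last nonzero remainder: -(351/100)z - 351/20. Dividing through by -351/100 gives the monic gcd z + 5.

5 + z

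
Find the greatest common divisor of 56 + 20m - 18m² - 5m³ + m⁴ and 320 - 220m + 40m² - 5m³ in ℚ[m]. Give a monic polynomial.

-2 + m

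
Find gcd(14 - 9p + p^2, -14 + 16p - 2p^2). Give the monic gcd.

Euclidean algorithm in ℚ[p]:
  p^2 - 9p + 14 = (-1/2)(-2p^2 + 16p - 14) + (-p + 7)
  -2p^2 + 16p - 14 = (2p - 2)(-p + 7) + (0)
Last nonzero remainder: -p + 7. Dividing through by -1 gives the monic gcd p - 7.

-7 + p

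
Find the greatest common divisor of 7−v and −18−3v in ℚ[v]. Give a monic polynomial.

1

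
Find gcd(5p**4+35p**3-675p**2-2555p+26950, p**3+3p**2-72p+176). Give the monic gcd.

p+11

Euclidean algorithm in ℚ[p]:
  5p**4+35p**3-675p**2-2555p+26950 = (5p+20)(p**3+3p**2-72p+176) + (-375p**2-1995p+23430)
  p**3+3p**2-72p+176 = (-(1/375)p+58/9375)(-375p**2-1995p+23430) + ((1764/625)p+19404/625)
  -375p**2-1995p+23430 = (-(78125/588)p+221875/294)((1764/625)p+19404/625) + (0)
Last nonzero remainder: (1764/625)p+19404/625. Dividing through by 1764/625 gives the monic gcd p+11.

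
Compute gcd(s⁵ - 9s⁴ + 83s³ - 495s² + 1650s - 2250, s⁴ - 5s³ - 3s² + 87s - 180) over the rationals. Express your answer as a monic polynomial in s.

Euclidean algorithm in ℚ[s]:
  s⁵ - 9s⁴ + 83s³ - 495s² + 1650s - 2250 = (s - 4)(s⁴ - 5s³ - 3s² + 87s - 180) + (66s³ - 594s² + 2178s - 2970)
  s⁴ - 5s³ - 3s² + 87s - 180 = ((1/66)s + 2/33)(66s³ - 594s² + 2178s - 2970) + (0)
Last nonzero remainder: 66s³ - 594s² + 2178s - 2970. Dividing through by 66 gives the monic gcd s³ - 9s² + 33s - 45.

s³ - 9s² + 33s - 45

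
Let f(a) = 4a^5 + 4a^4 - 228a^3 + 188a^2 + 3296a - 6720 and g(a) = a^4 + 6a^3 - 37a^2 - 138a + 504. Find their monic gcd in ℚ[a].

Apply the Euclidean algorithm:
  4a^5 + 4a^4 - 228a^3 + 188a^2 + 3296a - 6720 = (4a - 20)(a^4 + 6a^3 - 37a^2 - 138a + 504) + (40a^3 - 1480a + 3360)
  a^4 + 6a^3 - 37a^2 - 138a + 504 = ((1/40)a + 3/20)(40a^3 - 1480a + 3360) + (0)
Last nonzero remainder: 40a^3 - 1480a + 3360. Dividing through by 40 gives the monic gcd a^3 - 37a + 84.

a^3 - 37a + 84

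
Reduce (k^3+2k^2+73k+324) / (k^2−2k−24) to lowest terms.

(k^2−2k+81)/(k−6)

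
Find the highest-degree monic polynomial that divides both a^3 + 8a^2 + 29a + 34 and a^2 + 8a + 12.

Apply the Euclidean algorithm:
  a^3 + 8a^2 + 29a + 34 = (a)(a^2 + 8a + 12) + (17a + 34)
  a^2 + 8a + 12 = ((1/17)a + 6/17)(17a + 34) + (0)
Last nonzero remainder: 17a + 34. Dividing through by 17 gives the monic gcd a + 2.

a + 2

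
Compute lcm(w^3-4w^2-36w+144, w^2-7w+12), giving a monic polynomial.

By polynomial division,
  w^3-4w^2-36w+144 = (w+3)(w^2-7w+12) + (-27w+108)
  w^2-7w+12 = (-(1/27)w+1/9)(-27w+108) + (0)
Last nonzero remainder: -27w+108. Dividing through by -27 gives the monic gcd w-4.
Then lcm(f, g) = f·g / gcd(f, g); expanding and making the result monic gives the answer.

w^4-7w^3-24w^2+252w-432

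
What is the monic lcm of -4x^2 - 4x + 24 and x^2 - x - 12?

x^3 - 3x^2 - 10x + 24

Euclidean algorithm in ℚ[x]:
  -4x^2 - 4x + 24 = (-4)(x^2 - x - 12) + (-8x - 24)
  x^2 - x - 12 = (-(1/8)x + 1/2)(-8x - 24) + (0)
Last nonzero remainder: -8x - 24. Dividing through by -8 gives the monic gcd x + 3.
Then lcm(f, g) = f·g / gcd(f, g); expanding and making the result monic gives the answer.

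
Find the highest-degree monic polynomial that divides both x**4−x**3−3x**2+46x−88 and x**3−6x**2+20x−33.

x**2−3x+11

By polynomial division,
  x**4−x**3−3x**2+46x−88 = (x+5)(x**3−6x**2+20x−33) + (7x**2−21x+77)
  x**3−6x**2+20x−33 = ((1/7)x−3/7)(7x**2−21x+77) + (0)
Last nonzero remainder: 7x**2−21x+77. Dividing through by 7 gives the monic gcd x**2−3x+11.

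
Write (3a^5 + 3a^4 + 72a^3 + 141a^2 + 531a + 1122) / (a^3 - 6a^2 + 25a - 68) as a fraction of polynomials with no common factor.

Apply the Euclidean algorithm:
  3a^5 + 3a^4 + 72a^3 + 141a^2 + 531a + 1122 = (3a^2 + 21a + 123)(a^3 - 6a^2 + 25a - 68) + (558a^2 - 1116a + 9486)
  a^3 - 6a^2 + 25a - 68 = ((1/558)a - 2/279)(558a^2 - 1116a + 9486) + (0)
Last nonzero remainder: 558a^2 - 1116a + 9486. Dividing through by 558 gives the monic gcd a^2 - 2a + 17.
Cancel a^2 - 2a + 17 from numerator and denominator to get the reduced form.

(3a^3 + 9a^2 + 39a + 66)/(a - 4)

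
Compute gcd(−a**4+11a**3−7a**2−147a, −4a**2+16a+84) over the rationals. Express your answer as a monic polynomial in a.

a**2−4a−21

By polynomial division,
  −a**4+11a**3−7a**2−147a = ((1/4)a**2−(7/4)a)(−4a**2+16a+84) + (0)
Last nonzero remainder: −4a**2+16a+84. Dividing through by −4 gives the monic gcd a**2−4a−21.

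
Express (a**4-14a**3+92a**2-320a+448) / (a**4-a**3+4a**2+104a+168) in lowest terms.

Euclidean algorithm in ℚ[a]:
  a**4-14a**3+92a**2-320a+448 = (a**4-a**3+4a**2+104a+168) + (-13a**3+88a**2-424a+280)
  a**4-a**3+4a**2+104a+168 = (-(1/13)a-75/169)(-13a**3+88a**2-424a+280) + ((1764/169)a**2-(10584/169)a+49392/169)
  -13a**3+88a**2-424a+280 = (-(2197/1764)a+845/882)((1764/169)a**2-(10584/169)a+49392/169) + (0)
Last nonzero remainder: (1764/169)a**2-(10584/169)a+49392/169. Dividing through by 1764/169 gives the monic gcd a**2-6a+28.
Cancel a**2-6a+28 from numerator and denominator to get the reduced form.

(a**2-8a+16)/(a**2+5a+6)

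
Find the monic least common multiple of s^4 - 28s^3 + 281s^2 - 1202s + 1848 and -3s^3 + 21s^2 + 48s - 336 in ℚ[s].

By polynomial division,
  s^4 - 28s^3 + 281s^2 - 1202s + 1848 = (-(1/3)s + 7)(-3s^3 + 21s^2 + 48s - 336) + (150s^2 - 1650s + 4200)
  -3s^3 + 21s^2 + 48s - 336 = (-(1/50)s - 2/25)(150s^2 - 1650s + 4200) + (0)
Last nonzero remainder: 150s^2 - 1650s + 4200. Dividing through by 150 gives the monic gcd s^2 - 11s + 28.
Then lcm(f, g) = f·g / gcd(f, g); expanding and making the result monic gives the answer.

s^5 - 24s^4 + 169s^3 - 78s^2 - 2960s + 7392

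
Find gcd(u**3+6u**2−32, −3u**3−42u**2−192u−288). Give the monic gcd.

Repeated division with remainder:
  u**3+6u**2−32 = (−1/3)(−3u**3−42u**2−192u−288) + (−8u**2−64u−128)
  −3u**3−42u**2−192u−288 = ((3/8)u+9/4)(−8u**2−64u−128) + (0)
Last nonzero remainder: −8u**2−64u−128. Dividing through by −8 gives the monic gcd u**2+8u+16.

u**2+8u+16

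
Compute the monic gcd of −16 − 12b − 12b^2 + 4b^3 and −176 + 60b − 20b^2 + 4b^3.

−4 + b

Apply the Euclidean algorithm:
  4b^3 − 12b^2 − 12b − 16 = (4b^3 − 20b^2 + 60b − 176) + (8b^2 − 72b + 160)
  4b^3 − 20b^2 + 60b − 176 = ((1/2)b + 2)(8b^2 − 72b + 160) + (124b − 496)
  8b^2 − 72b + 160 = ((2/31)b − 10/31)(124b − 496) + (0)
Last nonzero remainder: 124b − 496. Dividing through by 124 gives the monic gcd b − 4.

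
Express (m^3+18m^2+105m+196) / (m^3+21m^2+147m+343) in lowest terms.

By polynomial division,
  m^3+18m^2+105m+196 = (m^3+21m^2+147m+343) + (−3m^2−42m−147)
  m^3+21m^2+147m+343 = (−(1/3)m−7/3)(−3m^2−42m−147) + (0)
Last nonzero remainder: −3m^2−42m−147. Dividing through by −3 gives the monic gcd m^2+14m+49.
Cancel m^2+14m+49 from numerator and denominator to get the reduced form.

(m+4)/(m+7)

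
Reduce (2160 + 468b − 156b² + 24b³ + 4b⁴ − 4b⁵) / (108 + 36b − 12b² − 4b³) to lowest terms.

(−60 + 27b − 7b² + b³)/(−3 + b)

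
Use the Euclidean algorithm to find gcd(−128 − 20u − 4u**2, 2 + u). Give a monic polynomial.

Apply the Euclidean algorithm:
  −4u**2 − 20u − 128 = (−4u − 12)(u + 2) + (−104)
  u + 2 = (−(1/104)u − 1/52)(−104) + (0)
The last nonzero remainder is the constant −104, so the polynomials are coprime and gcd = 1.

1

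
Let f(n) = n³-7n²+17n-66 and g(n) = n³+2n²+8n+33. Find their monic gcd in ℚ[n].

n²-n+11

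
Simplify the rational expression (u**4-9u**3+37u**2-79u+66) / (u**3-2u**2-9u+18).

(u**2-4u+11)/(u+3)

Repeated division with remainder:
  u**4-9u**3+37u**2-79u+66 = (u-7)(u**3-2u**2-9u+18) + (32u**2-160u+192)
  u**3-2u**2-9u+18 = ((1/32)u+3/32)(32u**2-160u+192) + (0)
Last nonzero remainder: 32u**2-160u+192. Dividing through by 32 gives the monic gcd u**2-5u+6.
Cancel u**2-5u+6 from numerator and denominator to get the reduced form.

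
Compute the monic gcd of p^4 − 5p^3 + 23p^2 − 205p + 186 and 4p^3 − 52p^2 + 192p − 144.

By polynomial division,
  p^4 − 5p^3 + 23p^2 − 205p + 186 = ((1/4)p + 2)(4p^3 − 52p^2 + 192p − 144) + (79p^2 − 553p + 474)
  4p^3 − 52p^2 + 192p − 144 = ((4/79)p − 24/79)(79p^2 − 553p + 474) + (0)
Last nonzero remainder: 79p^2 − 553p + 474. Dividing through by 79 gives the monic gcd p^2 − 7p + 6.

p^2 − 7p + 6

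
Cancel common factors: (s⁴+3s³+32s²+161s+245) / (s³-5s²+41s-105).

(s²+5s+7)/(s-3)

Repeated division with remainder:
  s⁴+3s³+32s²+161s+245 = (s+8)(s³-5s²+41s-105) + (31s²-62s+1085)
  s³-5s²+41s-105 = ((1/31)s-3/31)(31s²-62s+1085) + (0)
Last nonzero remainder: 31s²-62s+1085. Dividing through by 31 gives the monic gcd s²-2s+35.
Cancel s²-2s+35 from numerator and denominator to get the reduced form.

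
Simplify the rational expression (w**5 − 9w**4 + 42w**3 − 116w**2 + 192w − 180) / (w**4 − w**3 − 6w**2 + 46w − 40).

(w**3 − 5w**2 + 12w − 18)/(w**2 + 3w − 4)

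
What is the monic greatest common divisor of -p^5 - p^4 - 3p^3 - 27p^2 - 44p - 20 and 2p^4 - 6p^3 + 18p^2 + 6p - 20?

p^3 - 2p^2 + 7p + 10

Euclidean algorithm in ℚ[p]:
  -p^5 - p^4 - 3p^3 - 27p^2 - 44p - 20 = (-(1/2)p - 2)(2p^4 - 6p^3 + 18p^2 + 6p - 20) + (-6p^3 + 12p^2 - 42p - 60)
  2p^4 - 6p^3 + 18p^2 + 6p - 20 = (-(1/3)p + 1/3)(-6p^3 + 12p^2 - 42p - 60) + (0)
Last nonzero remainder: -6p^3 + 12p^2 - 42p - 60. Dividing through by -6 gives the monic gcd p^3 - 2p^2 + 7p + 10.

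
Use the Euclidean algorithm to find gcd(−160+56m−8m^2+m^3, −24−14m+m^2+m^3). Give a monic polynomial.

By polynomial division,
  m^3−8m^2+56m−160 = (m^3+m^2−14m−24) + (−9m^2+70m−136)
  m^3+m^2−14m−24 = (−(1/9)m−79/81)(−9m^2+70m−136) + ((3172/81)m−12688/81)
  −9m^2+70m−136 = (−(729/3172)m+1377/1586)((3172/81)m−12688/81) + (0)
Last nonzero remainder: (3172/81)m−12688/81. Dividing through by 3172/81 gives the monic gcd m−4.

−4+m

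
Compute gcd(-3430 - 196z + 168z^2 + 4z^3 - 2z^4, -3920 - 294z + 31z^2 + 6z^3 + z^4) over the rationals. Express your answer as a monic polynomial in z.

-49 + z^2

Apply the Euclidean algorithm:
  -2z^4 + 4z^3 + 168z^2 - 196z - 3430 = (-2)(z^4 + 6z^3 + 31z^2 - 294z - 3920) + (16z^3 + 230z^2 - 784z - 11270)
  z^4 + 6z^3 + 31z^2 - 294z - 3920 = ((1/16)z - 67/128)(16z^3 + 230z^2 - 784z - 11270) + ((12825/64)z^2 - 628425/64)
  16z^3 + 230z^2 - 784z - 11270 = ((1024/12825)z + 2944/2565)((12825/64)z^2 - 628425/64) + (0)
Last nonzero remainder: (12825/64)z^2 - 628425/64. Dividing through by 12825/64 gives the monic gcd z^2 - 49.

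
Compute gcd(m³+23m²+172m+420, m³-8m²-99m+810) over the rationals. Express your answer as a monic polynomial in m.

Apply the Euclidean algorithm:
  m³+23m²+172m+420 = (m³-8m²-99m+810) + (31m²+271m-390)
  m³-8m²-99m+810 = ((1/31)m-519/961)(31m²+271m-390) + ((57600/961)m+576000/961)
  31m²+271m-390 = ((29791/57600)m-12493/19200)((57600/961)m+576000/961) + (0)
Last nonzero remainder: (57600/961)m+576000/961. Dividing through by 57600/961 gives the monic gcd m+10.

m+10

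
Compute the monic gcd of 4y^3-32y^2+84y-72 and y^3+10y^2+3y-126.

y-3

Repeated division with remainder:
  4y^3-32y^2+84y-72 = (4)(y^3+10y^2+3y-126) + (-72y^2+72y+432)
  y^3+10y^2+3y-126 = (-(1/72)y-11/72)(-72y^2+72y+432) + (20y-60)
  -72y^2+72y+432 = (-(18/5)y-36/5)(20y-60) + (0)
Last nonzero remainder: 20y-60. Dividing through by 20 gives the monic gcd y-3.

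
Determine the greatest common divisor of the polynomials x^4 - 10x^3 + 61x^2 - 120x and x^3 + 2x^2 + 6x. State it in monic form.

x

By polynomial division,
  x^4 - 10x^3 + 61x^2 - 120x = (x - 12)(x^3 + 2x^2 + 6x) + (79x^2 - 48x)
  x^3 + 2x^2 + 6x = ((1/79)x + 206/6241)(79x^2 - 48x) + ((47334/6241)x)
  79x^2 - 48x = ((493039/47334)x - 49928/7889)((47334/6241)x) + (0)
Last nonzero remainder: (47334/6241)x. Dividing through by 47334/6241 gives the monic gcd x.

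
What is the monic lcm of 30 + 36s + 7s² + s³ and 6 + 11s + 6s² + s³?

180 + 366s + 252s² + 77s³ + 12s⁴ + s⁵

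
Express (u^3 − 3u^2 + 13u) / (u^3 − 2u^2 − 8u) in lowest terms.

By polynomial division,
  u^3 − 3u^2 + 13u = (u^3 − 2u^2 − 8u) + (−u^2 + 21u)
  u^3 − 2u^2 − 8u = (−u − 19)(−u^2 + 21u) + (391u)
  −u^2 + 21u = (−(1/391)u + 21/391)(391u) + (0)
Last nonzero remainder: 391u. Dividing through by 391 gives the monic gcd u.
Cancel u from numerator and denominator to get the reduced form.

(u^2 − 3u + 13)/(u^2 − 2u − 8)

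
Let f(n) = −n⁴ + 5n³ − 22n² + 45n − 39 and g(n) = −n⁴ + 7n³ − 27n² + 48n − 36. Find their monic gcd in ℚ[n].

Euclidean algorithm in ℚ[n]:
  −n⁴ + 5n³ − 22n² + 45n − 39 = (−n⁴ + 7n³ − 27n² + 48n − 36) + (−2n³ + 5n² − 3n − 3)
  −n⁴ + 7n³ − 27n² + 48n − 36 = ((1/2)n − 9/4)(−2n³ + 5n² − 3n − 3) + (−(57/4)n² + (171/4)n − 171/4)
  −2n³ + 5n² − 3n − 3 = ((8/57)n + 4/57)(−(57/4)n² + (171/4)n − 171/4) + (0)
Last nonzero remainder: −(57/4)n² + (171/4)n − 171/4. Dividing through by −57/4 gives the monic gcd n² − 3n + 3.

n² − 3n + 3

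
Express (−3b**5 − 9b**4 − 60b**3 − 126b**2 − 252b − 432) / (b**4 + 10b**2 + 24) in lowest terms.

Euclidean algorithm in ℚ[b]:
  −3b**5 − 9b**4 − 60b**3 − 126b**2 − 252b − 432 = (−3b − 9)(b**4 + 10b**2 + 24) + (−30b**3 − 36b**2 − 180b − 216)
  b**4 + 10b**2 + 24 = (−(1/30)b + 1/25)(−30b**3 − 36b**2 − 180b − 216) + ((136/25)b**2 + 816/25)
  −30b**3 − 36b**2 − 180b − 216 = (−(375/68)b − 225/34)((136/25)b**2 + 816/25) + (0)
Last nonzero remainder: (136/25)b**2 + 816/25. Dividing through by 136/25 gives the monic gcd b**2 + 6.
Cancel b**2 + 6 from numerator and denominator to get the reduced form.

(−3b**3 − 9b**2 − 42b − 72)/(b**2 + 4)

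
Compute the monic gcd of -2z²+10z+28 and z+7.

Apply the Euclidean algorithm:
  -2z²+10z+28 = (-2z+24)(z+7) + (-140)
  z+7 = (-(1/140)z-1/20)(-140) + (0)
The last nonzero remainder is the constant -140, so the polynomials are coprime and gcd = 1.

1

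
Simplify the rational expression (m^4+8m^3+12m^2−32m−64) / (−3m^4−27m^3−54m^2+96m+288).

(−m−2)/(3m+9)

By polynomial division,
  m^4+8m^3+12m^2−32m−64 = (−1/3)(−3m^4−27m^3−54m^2+96m+288) + (−m^3−6m^2+32)
  −3m^4−27m^3−54m^2+96m+288 = (3m+9)(−m^3−6m^2+32) + (0)
Last nonzero remainder: −m^3−6m^2+32. Dividing through by −1 gives the monic gcd m^3+6m^2−32.
Cancel m^3+6m^2−32 from numerator and denominator to get the reduced form.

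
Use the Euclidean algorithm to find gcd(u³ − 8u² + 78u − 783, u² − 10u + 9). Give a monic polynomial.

Apply the Euclidean algorithm:
  u³ − 8u² + 78u − 783 = (u + 2)(u² − 10u + 9) + (89u − 801)
  u² − 10u + 9 = ((1/89)u − 1/89)(89u − 801) + (0)
Last nonzero remainder: 89u − 801. Dividing through by 89 gives the monic gcd u − 9.

u − 9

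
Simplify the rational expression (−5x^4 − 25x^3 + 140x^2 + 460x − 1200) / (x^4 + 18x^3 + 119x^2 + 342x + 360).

(−5x^2 + 30x − 40)/(x^2 + 7x + 12)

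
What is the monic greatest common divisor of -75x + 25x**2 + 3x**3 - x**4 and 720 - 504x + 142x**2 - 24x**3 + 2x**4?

15 - 8x + x**2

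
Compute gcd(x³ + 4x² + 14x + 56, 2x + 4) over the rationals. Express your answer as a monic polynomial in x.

Apply the Euclidean algorithm:
  x³ + 4x² + 14x + 56 = ((1/2)x² + x + 5)(2x + 4) + (36)
  2x + 4 = ((1/18)x + 1/9)(36) + (0)
The last nonzero remainder is the constant 36, so the polynomials are coprime and gcd = 1.

1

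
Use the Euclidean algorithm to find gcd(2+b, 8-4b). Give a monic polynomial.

Apply the Euclidean algorithm:
  b+2 = (-1/4)(-4b+8) + (4)
  -4b+8 = (-b+2)(4) + (0)
The last nonzero remainder is the constant 4, so the polynomials are coprime and gcd = 1.

1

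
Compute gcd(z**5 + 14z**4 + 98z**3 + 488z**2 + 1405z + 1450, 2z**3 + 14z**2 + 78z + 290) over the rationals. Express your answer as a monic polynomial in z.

z**3 + 7z**2 + 39z + 145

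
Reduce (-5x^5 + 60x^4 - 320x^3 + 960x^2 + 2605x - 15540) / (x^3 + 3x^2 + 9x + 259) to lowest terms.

By polynomial division,
  -5x^5 + 60x^4 - 320x^3 + 960x^2 + 2605x - 15540 = (-5x^2 + 75x - 500)(x^3 + 3x^2 + 9x + 259) + (3080x^2 - 12320x + 113960)
  x^3 + 3x^2 + 9x + 259 = ((1/3080)x + 1/440)(3080x^2 - 12320x + 113960) + (0)
Last nonzero remainder: 3080x^2 - 12320x + 113960. Dividing through by 3080 gives the monic gcd x^2 - 4x + 37.
Cancel x^2 - 4x + 37 from numerator and denominator to get the reduced form.

(-5x^3 + 40x^2 + 25x - 420)/(x + 7)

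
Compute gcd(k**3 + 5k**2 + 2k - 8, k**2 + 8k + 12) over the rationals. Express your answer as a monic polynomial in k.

Repeated division with remainder:
  k**3 + 5k**2 + 2k - 8 = (k - 3)(k**2 + 8k + 12) + (14k + 28)
  k**2 + 8k + 12 = ((1/14)k + 3/7)(14k + 28) + (0)
Last nonzero remainder: 14k + 28. Dividing through by 14 gives the monic gcd k + 2.

k + 2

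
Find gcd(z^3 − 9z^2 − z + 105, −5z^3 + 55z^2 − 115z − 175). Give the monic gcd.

z^2 − 12z + 35

Euclidean algorithm in ℚ[z]:
  z^3 − 9z^2 − z + 105 = (−1/5)(−5z^3 + 55z^2 − 115z − 175) + (2z^2 − 24z + 70)
  −5z^3 + 55z^2 − 115z − 175 = (−(5/2)z − 5/2)(2z^2 − 24z + 70) + (0)
Last nonzero remainder: 2z^2 − 24z + 70. Dividing through by 2 gives the monic gcd z^2 − 12z + 35.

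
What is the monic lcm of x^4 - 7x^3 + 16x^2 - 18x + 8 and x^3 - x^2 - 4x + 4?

Apply the Euclidean algorithm:
  x^4 - 7x^3 + 16x^2 - 18x + 8 = (x - 6)(x^3 - x^2 - 4x + 4) + (14x^2 - 46x + 32)
  x^3 - x^2 - 4x + 4 = ((1/14)x + 8/49)(14x^2 - 46x + 32) + ((60/49)x - 60/49)
  14x^2 - 46x + 32 = ((343/30)x - 392/15)((60/49)x - 60/49) + (0)
Last nonzero remainder: (60/49)x - 60/49. Dividing through by 60/49 gives the monic gcd x - 1.
Then lcm(f, g) = f·g / gcd(f, g); expanding and making the result monic gives the answer.

x^6 - 7x^5 + 12x^4 + 10x^3 - 56x^2 + 72x - 32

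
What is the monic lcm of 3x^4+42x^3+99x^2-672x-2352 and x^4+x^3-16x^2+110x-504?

x^6+12x^5+23x^4-38x^3+258x^2-2464x-14112

Repeated division with remainder:
  3x^4+42x^3+99x^2-672x-2352 = (3)(x^4+x^3-16x^2+110x-504) + (39x^3+147x^2-1002x-840)
  x^4+x^3-16x^2+110x-504 = ((1/39)x-12/169)(39x^3+147x^2-1002x-840) + ((3402/169)x^2+(10206/169)x-95256/169)
  39x^3+147x^2-1002x-840 = ((2197/1134)x+845/567)((3402/169)x^2+(10206/169)x-95256/169) + (0)
Last nonzero remainder: (3402/169)x^2+(10206/169)x-95256/169. Dividing through by 3402/169 gives the monic gcd x^2+3x-28.
Then lcm(f, g) = f·g / gcd(f, g); expanding and making the result monic gives the answer.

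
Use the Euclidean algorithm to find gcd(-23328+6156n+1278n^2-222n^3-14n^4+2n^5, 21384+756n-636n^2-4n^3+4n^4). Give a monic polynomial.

486-27n-12n^2+n^3

Euclidean algorithm in ℚ[n]:
  2n^5-14n^4-222n^3+1278n^2+6156n-23328 = ((1/2)n-3)(4n^4-4n^3-636n^2+756n+21384) + (84n^3-1008n^2-2268n+40824)
  4n^4-4n^3-636n^2+756n+21384 = ((1/21)n+11/21)(84n^3-1008n^2-2268n+40824) + (0)
Last nonzero remainder: 84n^3-1008n^2-2268n+40824. Dividing through by 84 gives the monic gcd n^3-12n^2-27n+486.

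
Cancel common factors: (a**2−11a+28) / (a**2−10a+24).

(a−7)/(a−6)

Repeated division with remainder:
  a**2−11a+28 = (a**2−10a+24) + (−a+4)
  a**2−10a+24 = (−a+6)(−a+4) + (0)
Last nonzero remainder: −a+4. Dividing through by −1 gives the monic gcd a−4.
Cancel a−4 from numerator and denominator to get the reduced form.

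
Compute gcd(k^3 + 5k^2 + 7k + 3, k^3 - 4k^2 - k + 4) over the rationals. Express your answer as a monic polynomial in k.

Euclidean algorithm in ℚ[k]:
  k^3 + 5k^2 + 7k + 3 = (k^3 - 4k^2 - k + 4) + (9k^2 + 8k - 1)
  k^3 - 4k^2 - k + 4 = ((1/9)k - 44/81)(9k^2 + 8k - 1) + ((280/81)k + 280/81)
  9k^2 + 8k - 1 = ((729/280)k - 81/280)((280/81)k + 280/81) + (0)
Last nonzero remainder: (280/81)k + 280/81. Dividing through by 280/81 gives the monic gcd k + 1.

k + 1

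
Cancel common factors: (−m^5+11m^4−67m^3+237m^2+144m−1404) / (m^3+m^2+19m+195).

(−m^3+7m^2−36)/(m+5)

Repeated division with remainder:
  −m^5+11m^4−67m^3+237m^2+144m−1404 = (−m^2+12m−60)(m^3+m^2+19m+195) + (264m^2−1056m+10296)
  m^3+m^2+19m+195 = ((1/264)m+5/264)(264m^2−1056m+10296) + (0)
Last nonzero remainder: 264m^2−1056m+10296. Dividing through by 264 gives the monic gcd m^2−4m+39.
Cancel m^2−4m+39 from numerator and denominator to get the reduced form.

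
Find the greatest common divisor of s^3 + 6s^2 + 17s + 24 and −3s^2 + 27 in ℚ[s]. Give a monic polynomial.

Repeated division with remainder:
  s^3 + 6s^2 + 17s + 24 = (−(1/3)s − 2)(−3s^2 + 27) + (26s + 78)
  −3s^2 + 27 = (−(3/26)s + 9/26)(26s + 78) + (0)
Last nonzero remainder: 26s + 78. Dividing through by 26 gives the monic gcd s + 3.

s + 3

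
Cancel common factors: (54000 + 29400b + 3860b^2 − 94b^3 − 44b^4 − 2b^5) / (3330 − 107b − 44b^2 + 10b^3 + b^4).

By polynomial division,
  −2b^5 − 44b^4 − 94b^3 + 3860b^2 + 29400b + 54000 = (−2b − 24)(b^4 + 10b^3 − 44b^2 − 107b + 3330) + (58b^3 + 2590b^2 + 33492b + 133920)
  b^4 + 10b^3 − 44b^2 − 107b + 3330 = ((1/58)b − 1005/1682)(58b^3 + 2590b^2 + 33492b + 133920) + ((778837/841)b^2 + (14797903/841)b + 70095330/841)
  58b^3 + 2590b^2 + 33492b + 133920 = ((48778/778837)b + 1251408/778837)((778837/841)b^2 + (14797903/841)b + 70095330/841) + (0)
Last nonzero remainder: (778837/841)b^2 + (14797903/841)b + 70095330/841. Dividing through by 778837/841 gives the monic gcd b^2 + 19b + 90.
Cancel b^2 + 19b + 90 from numerator and denominator to get the reduced form.

(600 + 200b − 6b^2 − 2b^3)/(37 − 9b + b^2)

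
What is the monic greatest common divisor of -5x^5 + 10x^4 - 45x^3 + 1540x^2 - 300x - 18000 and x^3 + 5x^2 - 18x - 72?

Repeated division with remainder:
  -5x^5 + 10x^4 - 45x^3 + 1540x^2 - 300x - 18000 = (-5x^2 + 35x - 310)(x^3 + 5x^2 - 18x - 72) + (3360x^2 - 3360x - 40320)
  x^3 + 5x^2 - 18x - 72 = ((1/3360)x + 1/560)(3360x^2 - 3360x - 40320) + (0)
Last nonzero remainder: 3360x^2 - 3360x - 40320. Dividing through by 3360 gives the monic gcd x^2 - x - 12.

x^2 - x - 12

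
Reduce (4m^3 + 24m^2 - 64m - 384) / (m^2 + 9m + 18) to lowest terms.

(4m^2 - 64)/(m + 3)

By polynomial division,
  4m^3 + 24m^2 - 64m - 384 = (4m - 12)(m^2 + 9m + 18) + (-28m - 168)
  m^2 + 9m + 18 = (-(1/28)m - 3/28)(-28m - 168) + (0)
Last nonzero remainder: -28m - 168. Dividing through by -28 gives the monic gcd m + 6.
Cancel m + 6 from numerator and denominator to get the reduced form.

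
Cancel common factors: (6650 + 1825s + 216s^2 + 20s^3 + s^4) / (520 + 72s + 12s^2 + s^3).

By polynomial division,
  s^4 + 20s^3 + 216s^2 + 1825s + 6650 = (s + 8)(s^3 + 12s^2 + 72s + 520) + (48s^2 + 729s + 2490)
  s^3 + 12s^2 + 72s + 520 = ((1/48)s - 17/256)(48s^2 + 729s + 2490) + ((17545/256)s + 87725/128)
  48s^2 + 729s + 2490 = ((12288/17545)s + 63744/17545)((17545/256)s + 87725/128) + (0)
Last nonzero remainder: (17545/256)s + 87725/128. Dividing through by 17545/256 gives the monic gcd s + 10.
Cancel s + 10 from numerator and denominator to get the reduced form.

(665 + 116s + 10s^2 + s^3)/(52 + 2s + s^2)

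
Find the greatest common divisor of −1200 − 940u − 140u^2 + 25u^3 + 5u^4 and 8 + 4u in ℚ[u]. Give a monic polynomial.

2 + u

Euclidean algorithm in ℚ[u]:
  5u^4 + 25u^3 − 140u^2 − 940u − 1200 = ((5/4)u^3 + (15/4)u^2 − (85/2)u − 150)(4u + 8) + (0)
Last nonzero remainder: 4u + 8. Dividing through by 4 gives the monic gcd u + 2.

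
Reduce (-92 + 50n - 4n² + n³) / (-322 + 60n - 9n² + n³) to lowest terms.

Repeated division with remainder:
  n³ - 4n² + 50n - 92 = (n³ - 9n² + 60n - 322) + (5n² - 10n + 230)
  n³ - 9n² + 60n - 322 = ((1/5)n - 7/5)(5n² - 10n + 230) + (0)
Last nonzero remainder: 5n² - 10n + 230. Dividing through by 5 gives the monic gcd n² - 2n + 46.
Cancel n² - 2n + 46 from numerator and denominator to get the reduced form.

(-2 + n)/(-7 + n)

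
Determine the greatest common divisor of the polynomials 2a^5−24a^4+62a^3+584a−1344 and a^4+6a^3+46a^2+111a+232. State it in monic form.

Euclidean algorithm in ℚ[a]:
  2a^5−24a^4+62a^3+584a−1344 = (2a−36)(a^4+6a^3+46a^2+111a+232) + (186a^3+1434a^2+4116a+7008)
  a^4+6a^3+46a^2+111a+232 = ((1/186)a−53/5766)(186a^3+1434a^2+4116a+7008) + ((35607/961)a^2+(106821/961)a+284856/961)
  186a^3+1434a^2+4116a+7008 = ((59582/11869)a+280612/11869)((35607/961)a^2+(106821/961)a+284856/961) + (0)
Last nonzero remainder: (35607/961)a^2+(106821/961)a+284856/961. Dividing through by 35607/961 gives the monic gcd a^2+3a+8.

a^2+3a+8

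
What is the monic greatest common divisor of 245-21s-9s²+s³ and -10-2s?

Apply the Euclidean algorithm:
  s³-9s²-21s+245 = (-(1/2)s²+7s-49/2)(-2s-10) + (0)
Last nonzero remainder: -2s-10. Dividing through by -2 gives the monic gcd s+5.

5+s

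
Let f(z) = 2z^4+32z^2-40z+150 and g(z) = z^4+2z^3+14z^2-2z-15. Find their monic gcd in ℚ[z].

Apply the Euclidean algorithm:
  2z^4+32z^2-40z+150 = (2)(z^4+2z^3+14z^2-2z-15) + (-4z^3+4z^2-36z+180)
  z^4+2z^3+14z^2-2z-15 = (-(1/4)z-3/4)(-4z^3+4z^2-36z+180) + (8z^2+16z+120)
  -4z^3+4z^2-36z+180 = (-(1/2)z+3/2)(8z^2+16z+120) + (0)
Last nonzero remainder: 8z^2+16z+120. Dividing through by 8 gives the monic gcd z^2+2z+15.

z^2+2z+15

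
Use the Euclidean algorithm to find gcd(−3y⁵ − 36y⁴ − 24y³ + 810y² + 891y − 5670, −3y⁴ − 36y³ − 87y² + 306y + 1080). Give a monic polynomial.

Apply the Euclidean algorithm:
  −3y⁵ − 36y⁴ − 24y³ + 810y² + 891y − 5670 = (y)(−3y⁴ − 36y³ − 87y² + 306y + 1080) + (63y³ + 504y² − 189y − 5670)
  −3y⁴ − 36y³ − 87y² + 306y + 1080 = (−(1/21)y − 4/21)(63y³ + 504y² − 189y − 5670) + (0)
Last nonzero remainder: 63y³ + 504y² − 189y − 5670. Dividing through by 63 gives the monic gcd y³ + 8y² − 3y − 90.

y³ + 8y² − 3y − 90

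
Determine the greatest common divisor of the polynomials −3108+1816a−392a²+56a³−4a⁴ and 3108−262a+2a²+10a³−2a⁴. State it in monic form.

−259+65a−11a²+a³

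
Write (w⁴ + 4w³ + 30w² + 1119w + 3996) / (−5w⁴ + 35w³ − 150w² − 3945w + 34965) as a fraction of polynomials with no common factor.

(−w − 4)/(5w − 35)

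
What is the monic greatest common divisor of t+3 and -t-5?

Apply the Euclidean algorithm:
  t+3 = (-1)(-t-5) + (-2)
  -t-5 = ((1/2)t+5/2)(-2) + (0)
The last nonzero remainder is the constant -2, so the polynomials are coprime and gcd = 1.

1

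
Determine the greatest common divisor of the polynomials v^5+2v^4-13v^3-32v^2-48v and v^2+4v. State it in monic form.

v^2+4v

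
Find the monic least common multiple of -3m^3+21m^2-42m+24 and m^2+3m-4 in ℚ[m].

m^4-3m^3-14m^2+48m-32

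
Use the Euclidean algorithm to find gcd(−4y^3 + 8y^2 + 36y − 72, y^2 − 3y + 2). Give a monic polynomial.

Apply the Euclidean algorithm:
  −4y^3 + 8y^2 + 36y − 72 = (−4y − 4)(y^2 − 3y + 2) + (32y − 64)
  y^2 − 3y + 2 = ((1/32)y − 1/32)(32y − 64) + (0)
Last nonzero remainder: 32y − 64. Dividing through by 32 gives the monic gcd y − 2.

y − 2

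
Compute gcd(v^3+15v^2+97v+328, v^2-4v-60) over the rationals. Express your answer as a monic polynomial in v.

1

Apply the Euclidean algorithm:
  v^3+15v^2+97v+328 = (v+19)(v^2-4v-60) + (233v+1468)
  v^2-4v-60 = ((1/233)v-2400/54289)(233v+1468) + (265860/54289)
  233v+1468 = ((12649337/265860)v+19924063/66465)(265860/54289) + (0)
The last nonzero remainder is the constant 265860/54289, so the polynomials are coprime and gcd = 1.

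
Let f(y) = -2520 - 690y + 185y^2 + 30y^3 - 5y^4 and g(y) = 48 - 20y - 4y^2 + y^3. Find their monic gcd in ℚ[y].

Apply the Euclidean algorithm:
  -5y^4 + 30y^3 + 185y^2 - 690y - 2520 = (-5y + 10)(y^3 - 4y^2 - 20y + 48) + (125y^2 - 250y - 3000)
  y^3 - 4y^2 - 20y + 48 = ((1/125)y - 2/125)(125y^2 - 250y - 3000) + (0)
Last nonzero remainder: 125y^2 - 250y - 3000. Dividing through by 125 gives the monic gcd y^2 - 2y - 24.

-24 - 2y + y^2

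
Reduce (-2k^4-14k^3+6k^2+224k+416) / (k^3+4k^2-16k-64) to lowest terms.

By polynomial division,
  -2k^4-14k^3+6k^2+224k+416 = (-2k-6)(k^3+4k^2-16k-64) + (-2k^2+32)
  k^3+4k^2-16k-64 = (-(1/2)k-2)(-2k^2+32) + (0)
Last nonzero remainder: -2k^2+32. Dividing through by -2 gives the monic gcd k^2-16.
Cancel k^2-16 from numerator and denominator to get the reduced form.

(-2k^2-14k-26)/(k+4)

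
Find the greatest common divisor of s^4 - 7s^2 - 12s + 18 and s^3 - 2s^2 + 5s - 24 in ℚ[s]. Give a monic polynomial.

s - 3

Euclidean algorithm in ℚ[s]:
  s^4 - 7s^2 - 12s + 18 = (s + 2)(s^3 - 2s^2 + 5s - 24) + (-8s^2 + 2s + 66)
  s^3 - 2s^2 + 5s - 24 = (-(1/8)s + 7/32)(-8s^2 + 2s + 66) + ((205/16)s - 615/16)
  -8s^2 + 2s + 66 = (-(128/205)s - 352/205)((205/16)s - 615/16) + (0)
Last nonzero remainder: (205/16)s - 615/16. Dividing through by 205/16 gives the monic gcd s - 3.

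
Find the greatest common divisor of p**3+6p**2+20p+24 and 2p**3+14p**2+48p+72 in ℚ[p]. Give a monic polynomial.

Apply the Euclidean algorithm:
  p**3+6p**2+20p+24 = (1/2)(2p**3+14p**2+48p+72) + (−p**2−4p−12)
  2p**3+14p**2+48p+72 = (−2p−6)(−p**2−4p−12) + (0)
Last nonzero remainder: −p**2−4p−12. Dividing through by −1 gives the monic gcd p**2+4p+12.

p**2+4p+12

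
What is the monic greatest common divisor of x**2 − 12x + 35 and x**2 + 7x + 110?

By polynomial division,
  x**2 − 12x + 35 = (x**2 + 7x + 110) + (−19x − 75)
  x**2 + 7x + 110 = (−(1/19)x − 58/361)(−19x − 75) + (35360/361)
  −19x − 75 = (−(6859/35360)x − 5415/7072)(35360/361) + (0)
The last nonzero remainder is the constant 35360/361, so the polynomials are coprime and gcd = 1.

1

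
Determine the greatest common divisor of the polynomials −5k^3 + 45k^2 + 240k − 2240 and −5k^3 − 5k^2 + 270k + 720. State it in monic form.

k − 8

Euclidean algorithm in ℚ[k]:
  −5k^3 + 45k^2 + 240k − 2240 = (−5k^3 − 5k^2 + 270k + 720) + (50k^2 − 30k − 2960)
  −5k^3 − 5k^2 + 270k + 720 = (−(1/10)k − 4/25)(50k^2 − 30k − 2960) + (−(154/5)k + 1232/5)
  50k^2 − 30k − 2960 = (−(125/77)k − 925/77)(−(154/5)k + 1232/5) + (0)
Last nonzero remainder: −(154/5)k + 1232/5. Dividing through by −154/5 gives the monic gcd k − 8.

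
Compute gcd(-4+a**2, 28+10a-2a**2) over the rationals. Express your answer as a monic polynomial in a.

2+a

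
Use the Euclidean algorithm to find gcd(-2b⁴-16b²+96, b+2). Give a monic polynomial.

Repeated division with remainder:
  -2b⁴-16b²+96 = (-2b³+4b²-24b+48)(b+2) + (0)
The last nonzero remainder b+2 is already monic.

b+2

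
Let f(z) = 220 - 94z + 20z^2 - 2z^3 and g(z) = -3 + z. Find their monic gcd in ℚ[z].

1

Repeated division with remainder:
  -2z^3 + 20z^2 - 94z + 220 = (-2z^2 + 14z - 52)(z - 3) + (64)
  z - 3 = ((1/64)z - 3/64)(64) + (0)
The last nonzero remainder is the constant 64, so the polynomials are coprime and gcd = 1.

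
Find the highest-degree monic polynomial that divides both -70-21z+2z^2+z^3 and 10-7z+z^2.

-5+z

Apply the Euclidean algorithm:
  z^3+2z^2-21z-70 = (z+9)(z^2-7z+10) + (32z-160)
  z^2-7z+10 = ((1/32)z-1/16)(32z-160) + (0)
Last nonzero remainder: 32z-160. Dividing through by 32 gives the monic gcd z-5.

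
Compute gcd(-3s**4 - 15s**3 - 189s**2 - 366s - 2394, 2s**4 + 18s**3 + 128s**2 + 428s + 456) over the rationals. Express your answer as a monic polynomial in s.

Apply the Euclidean algorithm:
  -3s**4 - 15s**3 - 189s**2 - 366s - 2394 = (-3/2)(2s**4 + 18s**3 + 128s**2 + 428s + 456) + (12s**3 + 3s**2 + 276s - 1710)
  2s**4 + 18s**3 + 128s**2 + 428s + 456 = ((1/6)s + 35/24)(12s**3 + 3s**2 + 276s - 1710) + ((621/8)s**2 + (621/2)s + 11799/4)
  12s**3 + 3s**2 + 276s - 1710 = ((32/207)s - 40/69)((621/8)s**2 + (621/2)s + 11799/4) + (0)
Last nonzero remainder: (621/8)s**2 + (621/2)s + 11799/4. Dividing through by 621/8 gives the monic gcd s**2 + 4s + 38.

s**2 + 4s + 38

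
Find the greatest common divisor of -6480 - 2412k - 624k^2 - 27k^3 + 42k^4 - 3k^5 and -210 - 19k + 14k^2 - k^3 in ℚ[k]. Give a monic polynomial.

-30 - 7k + k^2

Euclidean algorithm in ℚ[k]:
  -3k^5 + 42k^4 - 27k^3 - 624k^2 - 2412k - 6480 = (3k^2 - 30)(-k^3 + 14k^2 - 19k - 210) + (426k^2 - 2982k - 12780)
  -k^3 + 14k^2 - 19k - 210 = (-(1/426)k + 7/426)(426k^2 - 2982k - 12780) + (0)
Last nonzero remainder: 426k^2 - 2982k - 12780. Dividing through by 426 gives the monic gcd k^2 - 7k - 30.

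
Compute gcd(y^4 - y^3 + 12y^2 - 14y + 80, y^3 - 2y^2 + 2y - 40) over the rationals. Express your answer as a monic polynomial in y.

By polynomial division,
  y^4 - y^3 + 12y^2 - 14y + 80 = (y + 1)(y^3 - 2y^2 + 2y - 40) + (12y^2 + 24y + 120)
  y^3 - 2y^2 + 2y - 40 = ((1/12)y - 1/3)(12y^2 + 24y + 120) + (0)
Last nonzero remainder: 12y^2 + 24y + 120. Dividing through by 12 gives the monic gcd y^2 + 2y + 10.

y^2 + 2y + 10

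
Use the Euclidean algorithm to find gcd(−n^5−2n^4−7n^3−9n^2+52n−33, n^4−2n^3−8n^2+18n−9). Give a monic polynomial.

Apply the Euclidean algorithm:
  −n^5−2n^4−7n^3−9n^2+52n−33 = (−n−4)(n^4−2n^3−8n^2+18n−9) + (−23n^3−23n^2+115n−69)
  n^4−2n^3−8n^2+18n−9 = (−(1/23)n+3/23)(−23n^3−23n^2+115n−69) + (0)
Last nonzero remainder: −23n^3−23n^2+115n−69. Dividing through by −23 gives the monic gcd n^3+n^2−5n+3.

n^3+n^2−5n+3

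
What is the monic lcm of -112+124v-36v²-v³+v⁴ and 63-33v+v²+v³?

-1008+1788v-1180v²+331v³-21v⁴-7v⁵+v⁶

Repeated division with remainder:
  v⁴-v³-36v²+124v-112 = (v-2)(v³+v²-33v+63) + (-v²-5v+14)
  v³+v²-33v+63 = (-v+4)(-v²-5v+14) + (v+7)
  -v²-5v+14 = (-v+2)(v+7) + (0)
The last nonzero remainder v+7 is already monic.
Then lcm(f, g) = f·g / gcd(f, g); expanding and making the result monic gives the answer.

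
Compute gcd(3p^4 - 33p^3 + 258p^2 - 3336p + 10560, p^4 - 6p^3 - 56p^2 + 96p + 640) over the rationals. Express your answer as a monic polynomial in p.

p^2 - 14p + 40

Repeated division with remainder:
  3p^4 - 33p^3 + 258p^2 - 3336p + 10560 = (3)(p^4 - 6p^3 - 56p^2 + 96p + 640) + (-15p^3 + 426p^2 - 3624p + 8640)
  p^4 - 6p^3 - 56p^2 + 96p + 640 = (-(1/15)p - 112/75)(-15p^3 + 426p^2 - 3624p + 8640) + ((8464/25)p^2 - (118496/25)p + 67712/5)
  -15p^3 + 426p^2 - 3624p + 8640 = (-(375/8464)p + 675/1058)((8464/25)p^2 - (118496/25)p + 67712/5) + (0)
Last nonzero remainder: (8464/25)p^2 - (118496/25)p + 67712/5. Dividing through by 8464/25 gives the monic gcd p^2 - 14p + 40.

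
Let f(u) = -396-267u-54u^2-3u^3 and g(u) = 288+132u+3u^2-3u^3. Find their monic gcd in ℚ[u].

Apply the Euclidean algorithm:
  -3u^3-54u^2-267u-396 = (-3u^3+3u^2+132u+288) + (-57u^2-399u-684)
  -3u^3+3u^2+132u+288 = ((1/19)u-8/19)(-57u^2-399u-684) + (0)
Last nonzero remainder: -57u^2-399u-684. Dividing through by -57 gives the monic gcd u^2+7u+12.

12+7u+u^2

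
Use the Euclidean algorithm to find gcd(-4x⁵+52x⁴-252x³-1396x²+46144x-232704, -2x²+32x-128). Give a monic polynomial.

Repeated division with remainder:
  -4x⁵+52x⁴-252x³-1396x²+46144x-232704 = (2x³+6x²+94x+1818)(-2x²+32x-128) + (0)
Last nonzero remainder: -2x²+32x-128. Dividing through by -2 gives the monic gcd x²-16x+64.

x²-16x+64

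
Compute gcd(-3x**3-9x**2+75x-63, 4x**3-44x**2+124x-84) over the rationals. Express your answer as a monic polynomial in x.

Apply the Euclidean algorithm:
  -3x**3-9x**2+75x-63 = (-3/4)(4x**3-44x**2+124x-84) + (-42x**2+168x-126)
  4x**3-44x**2+124x-84 = (-(2/21)x+2/3)(-42x**2+168x-126) + (0)
Last nonzero remainder: -42x**2+168x-126. Dividing through by -42 gives the monic gcd x**2-4x+3.

x**2-4x+3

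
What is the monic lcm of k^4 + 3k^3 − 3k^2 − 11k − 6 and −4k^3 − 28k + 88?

k^6 + 5k^5 + 14k^4 + 16k^3 − 61k^2 − 133k − 66

Euclidean algorithm in ℚ[k]:
  k^4 + 3k^3 − 3k^2 − 11k − 6 = (−(1/4)k − 3/4)(−4k^3 − 28k + 88) + (−10k^2 − 10k + 60)
  −4k^3 − 28k + 88 = ((2/5)k − 2/5)(−10k^2 − 10k + 60) + (−56k + 112)
  −10k^2 − 10k + 60 = ((5/28)k + 15/28)(−56k + 112) + (0)
Last nonzero remainder: −56k + 112. Dividing through by −56 gives the monic gcd k − 2.
Then lcm(f, g) = f·g / gcd(f, g); expanding and making the result monic gives the answer.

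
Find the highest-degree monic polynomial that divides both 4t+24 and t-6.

By polynomial division,
  4t+24 = (4)(t-6) + (48)
  t-6 = ((1/48)t-1/8)(48) + (0)
The last nonzero remainder is the constant 48, so the polynomials are coprime and gcd = 1.

1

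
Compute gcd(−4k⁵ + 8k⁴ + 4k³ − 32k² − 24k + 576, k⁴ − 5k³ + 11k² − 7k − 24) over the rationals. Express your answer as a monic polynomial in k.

Repeated division with remainder:
  −4k⁵ + 8k⁴ + 4k³ − 32k² − 24k + 576 = (−4k − 12)(k⁴ − 5k³ + 11k² − 7k − 24) + (−12k³ + 72k² − 204k + 288)
  k⁴ − 5k³ + 11k² − 7k − 24 = (−(1/12)k − 1/12)(−12k³ + 72k² − 204k + 288) + (0)
Last nonzero remainder: −12k³ + 72k² − 204k + 288. Dividing through by −12 gives the monic gcd k³ − 6k² + 17k − 24.

k³ − 6k² + 17k − 24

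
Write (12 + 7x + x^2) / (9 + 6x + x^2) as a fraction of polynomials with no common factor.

(4 + x)/(3 + x)

By polynomial division,
  x^2 + 7x + 12 = (x^2 + 6x + 9) + (x + 3)
  x^2 + 6x + 9 = (x + 3)(x + 3) + (0)
The last nonzero remainder x + 3 is already monic.
Cancel x + 3 from numerator and denominator to get the reduced form.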